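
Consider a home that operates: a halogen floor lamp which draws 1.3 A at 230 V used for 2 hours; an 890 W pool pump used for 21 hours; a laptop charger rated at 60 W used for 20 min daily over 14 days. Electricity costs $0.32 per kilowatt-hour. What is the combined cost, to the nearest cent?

$6.26

halogen floor lamp: Power = 1.3 A × 230 V = 299 W = 0.299 kW
halogen floor lamp: 0.299 kW × 2 h = 0.598 kWh
pool pump: 0.89 kW × 21 h = 18.69 kWh
laptop charger: Runtime = 20 min × 14 = 280 min = 4.666666… h
laptop charger: 0.06 kW × 4.666666… h = 0.28 kWh
Total energy = 19.568 kWh
Cost = 19.568 × $0.32 = $6.26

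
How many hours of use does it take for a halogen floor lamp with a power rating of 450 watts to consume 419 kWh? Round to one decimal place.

Hours = 419 kWh ÷ 0.45 kW = 931.1 h

931.1 h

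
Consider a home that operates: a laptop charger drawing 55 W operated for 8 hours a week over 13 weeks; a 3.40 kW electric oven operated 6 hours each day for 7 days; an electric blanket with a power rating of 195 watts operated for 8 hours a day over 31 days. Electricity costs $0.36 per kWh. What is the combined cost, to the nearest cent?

laptop charger: Runtime = 8 h/week × 13 weeks = 104 h
laptop charger: 0.055 kW × 104 h = 5.72 kWh
electric oven: Runtime = 6 h/day × 7 days = 42 h
electric oven: 3.4 kW × 42 h = 142.8 kWh
electric blanket: Runtime = 8 h/day × 31 days = 248 h
electric blanket: 0.195 kW × 248 h = 48.36 kWh
Total energy = 196.88 kWh
Cost = 196.88 × $0.36 = $70.88

$70.88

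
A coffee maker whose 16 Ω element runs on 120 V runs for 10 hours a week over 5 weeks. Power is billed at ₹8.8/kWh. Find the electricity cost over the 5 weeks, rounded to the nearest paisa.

₹396.00

Power = V²/R = 120²/16 = 900 W = 0.9 kW
Runtime = 10 h/week × 5 weeks = 50 h
Energy = 0.9 kW × 50 h = 45 kWh
Cost = 45 kWh × ₹8.8/kWh = ₹396.00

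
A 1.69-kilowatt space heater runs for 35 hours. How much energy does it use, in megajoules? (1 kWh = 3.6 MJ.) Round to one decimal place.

Energy = 1.69 kW × 35 h = 59.15 kWh
= 59.15 × 3.6 MJ = 212.9 MJ

212.9 MJ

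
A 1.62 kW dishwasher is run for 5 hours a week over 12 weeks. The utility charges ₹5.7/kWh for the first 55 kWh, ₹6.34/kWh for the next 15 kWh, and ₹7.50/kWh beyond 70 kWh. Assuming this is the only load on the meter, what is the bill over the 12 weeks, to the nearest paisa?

Runtime = 5 h/week × 12 weeks = 60 h
Energy = 1.62 kW × 60 h = 97.2 kWh
Tier 1 (0–55 kWh): 55 × ₹5.7 = ₹313.5
Tier 2 (55–70 kWh): 15 × ₹6.34 = ₹95.1
Above 70 kWh: 27.2 × ₹7.50 = ₹204
Bill = ₹612.60

₹612.60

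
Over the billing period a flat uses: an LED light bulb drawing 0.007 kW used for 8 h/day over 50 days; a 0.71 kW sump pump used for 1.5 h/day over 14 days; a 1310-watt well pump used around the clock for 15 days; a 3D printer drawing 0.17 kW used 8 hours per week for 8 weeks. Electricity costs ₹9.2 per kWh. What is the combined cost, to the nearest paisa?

LED light bulb: Runtime = 8 h/day × 50 days = 400 h
LED light bulb: 0.007 kW × 400 h = 2.8 kWh
sump pump: Runtime = 1.5 h/day × 14 days = 21 h
sump pump: 0.71 kW × 21 h = 14.91 kWh
well pump: Runtime = 24 h × 15 = 360 h
well pump: 1.31 kW × 360 h = 471.6 kWh
3D printer: Runtime = 8 h/week × 8 weeks = 64 h
3D printer: 0.17 kW × 64 h = 10.88 kWh
Total energy = 500.19 kWh
Cost = 500.19 × ₹9.2 = ₹4601.75

₹4601.75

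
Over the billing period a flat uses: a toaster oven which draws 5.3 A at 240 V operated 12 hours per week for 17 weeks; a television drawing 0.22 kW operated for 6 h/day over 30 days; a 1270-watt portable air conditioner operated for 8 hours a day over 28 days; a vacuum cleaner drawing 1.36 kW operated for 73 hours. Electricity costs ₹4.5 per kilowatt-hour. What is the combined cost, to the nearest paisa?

toaster oven: Power = 5.3 A × 240 V = 1272 W = 1.272 kW
toaster oven: Runtime = 12 h/week × 17 weeks = 204 h
toaster oven: 1.272 kW × 204 h = 259.488 kWh
television: Runtime = 6 h/day × 30 days = 180 h
television: 0.22 kW × 180 h = 39.6 kWh
portable air conditioner: Runtime = 8 h/day × 28 days = 224 h
portable air conditioner: 1.27 kW × 224 h = 284.48 kWh
vacuum cleaner: 1.36 kW × 73 h = 99.28 kWh
Total energy = 682.848 kWh
Cost = 682.848 × ₹4.5 = ₹3072.82

₹3072.82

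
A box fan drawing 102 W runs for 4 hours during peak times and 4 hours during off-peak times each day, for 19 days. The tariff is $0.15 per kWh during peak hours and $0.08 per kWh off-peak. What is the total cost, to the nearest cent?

Peak energy = 0.102 kW × 4 h × 19 = 7.752 kWh
Off-peak energy = 0.102 kW × 4 h × 19 = 7.752 kWh
Cost = 7.752 × $0.15 + 7.752 × $0.08 = $1.1628 + $0.62016 = $1.78

$1.78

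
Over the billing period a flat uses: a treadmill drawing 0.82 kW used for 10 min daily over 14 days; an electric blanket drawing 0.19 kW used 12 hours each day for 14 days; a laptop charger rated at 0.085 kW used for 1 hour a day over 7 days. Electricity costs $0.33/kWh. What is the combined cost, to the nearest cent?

$11.36

treadmill: Runtime = 10 min × 14 = 140 min = 2.333333… h
treadmill: 0.82 kW × 2.333333… h = 1.913333… kWh
electric blanket: Runtime = 12 h/day × 14 days = 168 h
electric blanket: 0.19 kW × 168 h = 31.92 kWh
laptop charger: Runtime = 1 h/day × 7 days = 7 h
laptop charger: 0.085 kW × 7 h = 0.595 kWh
Total energy = 34.428333… kWh
Cost = 34.428333… × $0.33 = $11.36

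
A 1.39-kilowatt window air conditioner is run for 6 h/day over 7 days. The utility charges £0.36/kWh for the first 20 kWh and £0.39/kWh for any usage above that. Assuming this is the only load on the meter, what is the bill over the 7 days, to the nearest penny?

Runtime = 6 h/day × 7 days = 42 h
Energy = 1.39 kW × 42 h = 58.38 kWh
Tier 1 (0–20 kWh): 20 × £0.36 = £7.2
Above 20 kWh: 38.38 × £0.39 = £14.9682
Bill = £22.17

£22.17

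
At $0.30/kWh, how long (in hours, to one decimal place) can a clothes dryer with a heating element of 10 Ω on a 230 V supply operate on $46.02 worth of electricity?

29.0 h

Power = V²/R = 230²/10 = 5290 W = 5.29 kW
Energy available = $46.02 ÷ $0.30/kWh = 153.4 kWh
Hours = 153.4 kWh ÷ 5.29 kW = 29.0 h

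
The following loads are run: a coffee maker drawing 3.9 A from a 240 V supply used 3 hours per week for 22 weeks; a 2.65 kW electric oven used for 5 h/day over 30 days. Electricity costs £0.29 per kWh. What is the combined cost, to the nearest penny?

coffee maker: Power = 3.9 A × 240 V = 936 W = 0.936 kW
coffee maker: Runtime = 3 h/week × 22 weeks = 66 h
coffee maker: 0.936 kW × 66 h = 61.776 kWh
electric oven: Runtime = 5 h/day × 30 days = 150 h
electric oven: 2.65 kW × 150 h = 397.5 kWh
Total energy = 459.276 kWh
Cost = 459.276 × £0.29 = £133.19

£133.19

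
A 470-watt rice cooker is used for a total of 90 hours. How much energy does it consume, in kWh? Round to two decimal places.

42.30 kWh

Energy = 0.47 kW × 90 h = 42.3 kWh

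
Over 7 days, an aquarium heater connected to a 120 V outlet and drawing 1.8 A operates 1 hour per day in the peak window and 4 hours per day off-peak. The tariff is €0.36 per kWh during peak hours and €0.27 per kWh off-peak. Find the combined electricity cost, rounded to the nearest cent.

Power = 1.8 A × 120 V = 216 W = 0.216 kW
Peak energy = 0.216 kW × 1 h × 7 = 1.512 kWh
Off-peak energy = 0.216 kW × 4 h × 7 = 6.048 kWh
Cost = 1.512 × €0.36 + 6.048 × €0.27 = €0.54432 + €1.63296 = €2.18

€2.18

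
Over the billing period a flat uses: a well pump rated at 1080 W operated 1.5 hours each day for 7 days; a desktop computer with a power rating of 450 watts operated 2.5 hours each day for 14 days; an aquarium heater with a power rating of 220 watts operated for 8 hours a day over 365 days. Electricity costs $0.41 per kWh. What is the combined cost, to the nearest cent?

well pump: Runtime = 1.5 h/day × 7 days = 10.5 h
well pump: 1.08 kW × 10.5 h = 11.34 kWh
desktop computer: Runtime = 2.5 h/day × 14 days = 35 h
desktop computer: 0.45 kW × 35 h = 15.75 kWh
aquarium heater: Runtime = 8 h/day × 365 days = 2920 h
aquarium heater: 0.22 kW × 2920 h = 642.4 kWh
Total energy = 669.49 kWh
Cost = 669.49 × $0.41 = $274.49

$274.49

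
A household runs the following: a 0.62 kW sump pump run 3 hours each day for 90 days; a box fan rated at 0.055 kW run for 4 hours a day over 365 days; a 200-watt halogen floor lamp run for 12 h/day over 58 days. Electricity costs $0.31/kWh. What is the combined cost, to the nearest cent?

sump pump: Runtime = 3 h/day × 90 days = 270 h
sump pump: 0.62 kW × 270 h = 167.4 kWh
box fan: Runtime = 4 h/day × 365 days = 1460 h
box fan: 0.055 kW × 1460 h = 80.3 kWh
halogen floor lamp: Runtime = 12 h/day × 58 days = 696 h
halogen floor lamp: 0.2 kW × 696 h = 139.2 kWh
Total energy = 386.9 kWh
Cost = 386.9 × $0.31 = $119.94

$119.94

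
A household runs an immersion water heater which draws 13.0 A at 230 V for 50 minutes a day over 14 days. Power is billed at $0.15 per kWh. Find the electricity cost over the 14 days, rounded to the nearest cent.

$5.23

Power = 13.0 A × 230 V = 2990 W = 2.99 kW
Runtime = 50 min × 14 = 700 min = 11.666666… h
Energy = 2.99 kW × 11.666666… h = 34.883333… kWh
Cost = 34.883333… kWh × $0.15/kWh = $5.23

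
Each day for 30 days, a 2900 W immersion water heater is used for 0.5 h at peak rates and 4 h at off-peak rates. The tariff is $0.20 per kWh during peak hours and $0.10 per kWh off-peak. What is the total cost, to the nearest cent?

$43.50

Peak energy = 2.9 kW × 0.5 h × 30 = 43.5 kWh
Off-peak energy = 2.9 kW × 4 h × 30 = 348 kWh
Cost = 43.5 × $0.20 + 348 × $0.10 = $8.7 + $34.8 = $43.50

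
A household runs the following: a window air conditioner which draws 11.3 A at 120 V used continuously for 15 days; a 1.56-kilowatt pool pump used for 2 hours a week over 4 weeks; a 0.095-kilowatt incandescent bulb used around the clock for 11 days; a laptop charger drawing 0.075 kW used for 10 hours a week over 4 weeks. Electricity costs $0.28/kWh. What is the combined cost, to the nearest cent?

$148.04

window air conditioner: Power = 11.3 A × 120 V = 1356 W = 1.356 kW
window air conditioner: Runtime = 24 h × 15 = 360 h
window air conditioner: 1.356 kW × 360 h = 488.16 kWh
pool pump: Runtime = 2 h/week × 4 weeks = 8 h
pool pump: 1.56 kW × 8 h = 12.48 kWh
incandescent bulb: Runtime = 24 h × 11 = 264 h
incandescent bulb: 0.095 kW × 264 h = 25.08 kWh
laptop charger: Runtime = 10 h/week × 4 weeks = 40 h
laptop charger: 0.075 kW × 40 h = 3 kWh
Total energy = 528.72 kWh
Cost = 528.72 × $0.28 = $148.04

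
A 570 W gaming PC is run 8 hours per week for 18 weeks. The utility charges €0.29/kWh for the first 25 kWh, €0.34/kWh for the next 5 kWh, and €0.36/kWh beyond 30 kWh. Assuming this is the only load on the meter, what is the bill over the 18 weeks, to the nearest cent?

Runtime = 8 h/week × 18 weeks = 144 h
Energy = 0.57 kW × 144 h = 82.08 kWh
Tier 1 (0–25 kWh): 25 × €0.29 = €7.25
Tier 2 (25–30 kWh): 5 × €0.34 = €1.7
Above 30 kWh: 52.08 × €0.36 = €18.7488
Bill = €27.70

€27.70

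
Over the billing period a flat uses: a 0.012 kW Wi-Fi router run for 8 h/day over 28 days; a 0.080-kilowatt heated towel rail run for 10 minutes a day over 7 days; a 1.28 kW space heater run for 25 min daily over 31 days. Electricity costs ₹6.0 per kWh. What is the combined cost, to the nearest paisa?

Wi-Fi router: Runtime = 8 h/day × 28 days = 224 h
Wi-Fi router: 0.012 kW × 224 h = 2.688 kWh
heated towel rail: Runtime = 10 min × 7 = 70 min = 1.166666… h
heated towel rail: 0.08 kW × 1.166666… h = 0.093333… kWh
space heater: Runtime = 25 min × 31 = 775 min = 12.916666… h
space heater: 1.28 kW × 12.916666… h = 16.533333… kWh
Total energy = 19.314666… kWh
Cost = 19.314666… × ₹6.0 = ₹115.89

₹115.89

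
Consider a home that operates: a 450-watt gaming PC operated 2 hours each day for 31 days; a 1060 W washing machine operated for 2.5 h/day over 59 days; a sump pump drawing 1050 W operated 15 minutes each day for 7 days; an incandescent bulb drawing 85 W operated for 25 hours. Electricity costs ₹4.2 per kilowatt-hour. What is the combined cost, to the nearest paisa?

gaming PC: Runtime = 2 h/day × 31 days = 62 h
gaming PC: 0.45 kW × 62 h = 27.9 kWh
washing machine: Runtime = 2.5 h/day × 59 days = 147.5 h
washing machine: 1.06 kW × 147.5 h = 156.35 kWh
sump pump: Runtime = 15 min × 7 = 105 min = 1.75 h
sump pump: 1.05 kW × 1.75 h = 1.8375 kWh
incandescent bulb: 0.085 kW × 25 h = 2.125 kWh
Total energy = 188.2125 kWh
Cost = 188.2125 × ₹4.2 = ₹790.49

₹790.49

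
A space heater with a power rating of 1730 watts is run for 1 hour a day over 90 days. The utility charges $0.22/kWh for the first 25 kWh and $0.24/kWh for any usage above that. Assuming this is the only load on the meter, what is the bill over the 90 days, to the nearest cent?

$36.87

Runtime = 1 h/day × 90 days = 90 h
Energy = 1.73 kW × 90 h = 155.7 kWh
Tier 1 (0–25 kWh): 25 × $0.22 = $5.5
Above 25 kWh: 130.7 × $0.24 = $31.368
Bill = $36.87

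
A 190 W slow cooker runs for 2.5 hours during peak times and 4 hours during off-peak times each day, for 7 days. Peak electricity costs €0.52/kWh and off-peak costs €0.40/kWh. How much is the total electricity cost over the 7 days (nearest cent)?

Peak energy = 0.19 kW × 2.5 h × 7 = 3.325 kWh
Off-peak energy = 0.19 kW × 4 h × 7 = 5.32 kWh
Cost = 3.325 × €0.52 + 5.32 × €0.40 = €1.729 + €2.128 = €3.86

€3.86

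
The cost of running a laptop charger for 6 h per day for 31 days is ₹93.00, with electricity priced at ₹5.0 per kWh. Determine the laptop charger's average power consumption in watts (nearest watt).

100 W

Energy = ₹93.00 ÷ ₹5.0/kWh = 18.6 kWh
Runtime = 6 h/day × 31 days = 186 h
Power = 18.6 kWh ÷ 186 h = 0.1 kW = 100 W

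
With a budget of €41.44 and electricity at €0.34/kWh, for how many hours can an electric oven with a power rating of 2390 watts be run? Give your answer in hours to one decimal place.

Energy available = €41.44 ÷ €0.34/kWh = 121.8824 kWh
Hours = 121.8824 kWh ÷ 2.39 kW = 51.0 h

51.0 h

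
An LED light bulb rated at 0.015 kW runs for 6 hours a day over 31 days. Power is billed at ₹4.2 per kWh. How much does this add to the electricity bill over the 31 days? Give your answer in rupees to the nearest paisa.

₹11.72

Runtime = 6 h/day × 31 days = 186 h
Energy = 0.015 kW × 186 h = 2.79 kWh
Cost = 2.79 kWh × ₹4.2/kWh = ₹11.72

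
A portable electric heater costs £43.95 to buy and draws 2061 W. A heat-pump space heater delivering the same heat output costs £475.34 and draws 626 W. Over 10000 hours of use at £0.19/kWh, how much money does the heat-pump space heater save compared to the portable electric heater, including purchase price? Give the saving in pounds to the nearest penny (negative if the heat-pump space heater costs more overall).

£2295.11

portable electric heater: £43.95 + (2061/1000) kW × 10000 h × £0.19 = £43.95 + £3915.9 = £3959.85
heat-pump space heater: £475.34 + (626/1000) kW × 10000 h × £0.19 = £475.34 + £1189.4 = £1664.74
Saving = £3959.85 − £1664.74 = £2295.11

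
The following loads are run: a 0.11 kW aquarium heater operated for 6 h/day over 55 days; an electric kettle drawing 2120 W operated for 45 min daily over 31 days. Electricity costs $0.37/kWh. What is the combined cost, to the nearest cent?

$31.67

aquarium heater: Runtime = 6 h/day × 55 days = 330 h
aquarium heater: 0.11 kW × 330 h = 36.3 kWh
electric kettle: Runtime = 45 min × 31 = 1395 min = 23.25 h
electric kettle: 2.12 kW × 23.25 h = 49.29 kWh
Total energy = 85.59 kWh
Cost = 85.59 × $0.37 = $31.67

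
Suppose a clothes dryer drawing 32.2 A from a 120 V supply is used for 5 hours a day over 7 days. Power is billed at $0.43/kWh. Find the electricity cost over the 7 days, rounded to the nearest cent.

Power = 32.2 A × 120 V = 3864 W = 3.864 kW
Runtime = 5 h/day × 7 days = 35 h
Energy = 3.864 kW × 35 h = 135.24 kWh
Cost = 135.24 kWh × $0.43/kWh = $58.15

$58.15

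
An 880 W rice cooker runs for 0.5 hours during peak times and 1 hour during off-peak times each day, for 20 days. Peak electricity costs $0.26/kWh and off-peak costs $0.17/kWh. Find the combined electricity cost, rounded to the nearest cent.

$5.28

Peak energy = 0.88 kW × 0.5 h × 20 = 8.8 kWh
Off-peak energy = 0.88 kW × 1 h × 20 = 17.6 kWh
Cost = 8.8 × $0.26 + 17.6 × $0.17 = $2.288 + $2.992 = $5.28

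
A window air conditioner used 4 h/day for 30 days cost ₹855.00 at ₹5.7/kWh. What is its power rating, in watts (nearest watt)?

Energy = ₹855.00 ÷ ₹5.7/kWh = 150 kWh
Runtime = 4 h/day × 30 days = 120 h
Power = 150 kWh ÷ 120 h = 1.25 kW = 1250 W

1250 W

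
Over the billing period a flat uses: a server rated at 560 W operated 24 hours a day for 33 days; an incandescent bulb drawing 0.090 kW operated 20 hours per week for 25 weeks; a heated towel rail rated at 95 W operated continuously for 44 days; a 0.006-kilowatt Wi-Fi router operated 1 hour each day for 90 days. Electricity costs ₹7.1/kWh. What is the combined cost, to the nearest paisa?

server: Runtime = 24 h × 33 = 792 h
server: 0.56 kW × 792 h = 443.52 kWh
incandescent bulb: Runtime = 20 h/week × 25 weeks = 500 h
incandescent bulb: 0.09 kW × 500 h = 45 kWh
heated towel rail: Runtime = 24 h × 44 = 1056 h
heated towel rail: 0.095 kW × 1056 h = 100.32 kWh
Wi-Fi router: Runtime = 1 h/day × 90 days = 90 h
Wi-Fi router: 0.006 kW × 90 h = 0.54 kWh
Total energy = 589.38 kWh
Cost = 589.38 × ₹7.1 = ₹4184.60

₹4184.60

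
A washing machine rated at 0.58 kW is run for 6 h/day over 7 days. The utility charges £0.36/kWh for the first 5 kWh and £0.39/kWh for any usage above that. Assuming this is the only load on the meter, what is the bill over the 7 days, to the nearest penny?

£9.35

Runtime = 6 h/day × 7 days = 42 h
Energy = 0.58 kW × 42 h = 24.36 kWh
Tier 1 (0–5 kWh): 5 × £0.36 = £1.8
Above 5 kWh: 19.36 × £0.39 = £7.5504
Bill = £9.35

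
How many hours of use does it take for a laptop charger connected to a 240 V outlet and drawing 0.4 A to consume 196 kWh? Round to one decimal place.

Power = 0.4 A × 240 V = 96 W = 0.096 kW
Hours = 196 kWh ÷ 0.096 kW = 2041.7 h

2041.7 h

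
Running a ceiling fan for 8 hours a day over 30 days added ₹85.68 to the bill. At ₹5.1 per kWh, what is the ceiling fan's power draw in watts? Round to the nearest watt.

Energy = ₹85.68 ÷ ₹5.1/kWh = 16.8 kWh
Runtime = 8 h/day × 30 days = 240 h
Power = 16.8 kWh ÷ 240 h = 0.07 kW = 70 W

70 W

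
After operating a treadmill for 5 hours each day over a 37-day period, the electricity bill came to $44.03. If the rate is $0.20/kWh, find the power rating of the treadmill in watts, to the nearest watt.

Energy = $44.03 ÷ $0.20/kWh = 220.15 kWh
Runtime = 5 h/day × 37 days = 185 h
Power = 220.15 kWh ÷ 185 h = 1.19 kW = 1190 W

1190 W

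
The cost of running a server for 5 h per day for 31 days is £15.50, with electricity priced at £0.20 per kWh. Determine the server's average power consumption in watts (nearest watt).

Energy = £15.50 ÷ £0.20/kWh = 77.5 kWh
Runtime = 5 h/day × 31 days = 155 h
Power = 77.5 kWh ÷ 155 h = 0.5 kW = 500 W

500 W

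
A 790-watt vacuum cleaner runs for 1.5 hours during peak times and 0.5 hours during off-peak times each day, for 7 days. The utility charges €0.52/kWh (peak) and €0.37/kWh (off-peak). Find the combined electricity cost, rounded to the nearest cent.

€5.34

Peak energy = 0.79 kW × 1.5 h × 7 = 8.295 kWh
Off-peak energy = 0.79 kW × 0.5 h × 7 = 2.765 kWh
Cost = 8.295 × €0.52 + 2.765 × €0.37 = €4.3134 + €1.02305 = €5.34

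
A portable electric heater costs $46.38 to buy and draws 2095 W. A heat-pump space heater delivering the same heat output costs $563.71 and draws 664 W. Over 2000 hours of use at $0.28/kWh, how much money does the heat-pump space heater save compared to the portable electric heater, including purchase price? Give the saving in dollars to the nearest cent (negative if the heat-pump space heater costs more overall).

$284.03

portable electric heater: $46.38 + (2095/1000) kW × 2000 h × $0.28 = $46.38 + $1173.2 = $1219.58
heat-pump space heater: $563.71 + (664/1000) kW × 2000 h × $0.28 = $563.71 + $371.84 = $935.55
Saving = $1219.58 − $935.55 = $284.03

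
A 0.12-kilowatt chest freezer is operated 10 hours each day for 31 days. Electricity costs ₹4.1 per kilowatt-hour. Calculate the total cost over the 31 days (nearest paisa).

Runtime = 10 h/day × 31 days = 310 h
Energy = 0.12 kW × 310 h = 37.2 kWh
Cost = 37.2 kWh × ₹4.1/kWh = ₹152.52

₹152.52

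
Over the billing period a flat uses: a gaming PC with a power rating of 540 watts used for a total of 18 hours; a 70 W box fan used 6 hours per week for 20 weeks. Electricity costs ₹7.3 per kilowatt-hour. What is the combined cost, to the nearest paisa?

gaming PC: 0.54 kW × 18 h = 9.72 kWh
box fan: Runtime = 6 h/week × 20 weeks = 120 h
box fan: 0.07 kW × 120 h = 8.4 kWh
Total energy = 18.12 kWh
Cost = 18.12 × ₹7.3 = ₹132.28

₹132.28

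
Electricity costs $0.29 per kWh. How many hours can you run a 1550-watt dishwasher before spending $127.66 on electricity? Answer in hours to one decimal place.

284.0 h

Energy available = $127.66 ÷ $0.29/kWh = 440.2069 kWh
Hours = 440.2069 kWh ÷ 1.55 kW = 284.0 h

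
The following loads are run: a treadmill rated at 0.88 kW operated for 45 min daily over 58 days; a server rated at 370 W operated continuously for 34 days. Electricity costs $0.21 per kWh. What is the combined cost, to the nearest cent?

treadmill: Runtime = 45 min × 58 = 2610 min = 43.5 h
treadmill: 0.88 kW × 43.5 h = 38.28 kWh
server: Runtime = 24 h × 34 = 816 h
server: 0.37 kW × 816 h = 301.92 kWh
Total energy = 340.2 kWh
Cost = 340.2 × $0.21 = $71.44

$71.44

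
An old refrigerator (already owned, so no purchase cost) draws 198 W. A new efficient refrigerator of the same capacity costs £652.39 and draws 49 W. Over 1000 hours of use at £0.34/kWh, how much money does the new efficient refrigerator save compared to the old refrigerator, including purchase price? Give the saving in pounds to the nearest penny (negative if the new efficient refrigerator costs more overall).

-£601.73

old refrigerator: £0.00 + (198/1000) kW × 1000 h × £0.34 = £0.00 + £67.32 = £67.32
new efficient refrigerator: £652.39 + (49/1000) kW × 1000 h × £0.34 = £652.39 + £16.66 = £669.05
Saving = £67.32 − £669.05 = −£601.73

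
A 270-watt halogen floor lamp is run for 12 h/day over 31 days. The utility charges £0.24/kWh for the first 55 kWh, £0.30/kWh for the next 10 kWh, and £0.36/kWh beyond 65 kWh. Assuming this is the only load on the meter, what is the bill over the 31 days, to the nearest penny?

£28.96

Runtime = 12 h/day × 31 days = 372 h
Energy = 0.27 kW × 372 h = 100.44 kWh
Tier 1 (0–55 kWh): 55 × £0.24 = £13.2
Tier 2 (55–65 kWh): 10 × £0.30 = £3
Above 65 kWh: 35.44 × £0.36 = £12.7584
Bill = £28.96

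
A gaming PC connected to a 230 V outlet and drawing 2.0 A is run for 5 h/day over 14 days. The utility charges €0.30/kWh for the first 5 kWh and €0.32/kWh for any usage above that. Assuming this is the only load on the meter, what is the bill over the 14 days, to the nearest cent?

€10.20

Power = 2.0 A × 230 V = 460 W = 0.46 kW
Runtime = 5 h/day × 14 days = 70 h
Energy = 0.46 kW × 70 h = 32.2 kWh
Tier 1 (0–5 kWh): 5 × €0.30 = €1.5
Above 5 kWh: 27.2 × €0.32 = €8.704
Bill = €10.20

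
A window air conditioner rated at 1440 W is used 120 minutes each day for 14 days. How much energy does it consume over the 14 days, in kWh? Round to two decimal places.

40.32 kWh

Runtime = 120 min × 14 = 1680 min = 28 h
Energy = 1.44 kW × 28 h = 40.32 kWh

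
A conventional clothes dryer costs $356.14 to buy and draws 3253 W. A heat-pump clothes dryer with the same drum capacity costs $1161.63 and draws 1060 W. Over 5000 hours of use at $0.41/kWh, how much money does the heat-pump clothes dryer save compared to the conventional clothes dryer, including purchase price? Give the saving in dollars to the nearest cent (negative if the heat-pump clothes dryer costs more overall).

$3690.16

conventional clothes dryer: $356.14 + (3253/1000) kW × 5000 h × $0.41 = $356.14 + $6668.65 = $7024.79
heat-pump clothes dryer: $1161.63 + (1060/1000) kW × 5000 h × $0.41 = $1161.63 + $2173 = $3334.63
Saving = $7024.79 − $3334.63 = $3690.16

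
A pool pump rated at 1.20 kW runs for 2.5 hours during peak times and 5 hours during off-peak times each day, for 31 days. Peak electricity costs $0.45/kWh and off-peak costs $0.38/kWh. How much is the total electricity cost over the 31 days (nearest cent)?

$112.53

Peak energy = 1.2 kW × 2.5 h × 31 = 93 kWh
Off-peak energy = 1.2 kW × 5 h × 31 = 186 kWh
Cost = 93 × $0.45 + 186 × $0.38 = $41.85 + $70.68 = $112.53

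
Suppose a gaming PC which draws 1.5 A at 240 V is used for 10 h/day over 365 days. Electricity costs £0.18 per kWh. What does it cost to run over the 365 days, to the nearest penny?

£236.52

Power = 1.5 A × 240 V = 360 W = 0.36 kW
Runtime = 10 h/day × 365 days = 3650 h
Energy = 0.36 kW × 3650 h = 1314 kWh
Cost = 1314 kWh × £0.18/kWh = £236.52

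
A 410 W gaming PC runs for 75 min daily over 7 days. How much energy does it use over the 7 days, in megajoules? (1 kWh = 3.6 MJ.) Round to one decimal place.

Runtime = 75 min × 7 = 525 min = 8.75 h
Energy = 0.41 kW × 8.75 h = 3.5875 kWh
= 3.5875 × 3.6 MJ = 12.9 MJ

12.9 MJ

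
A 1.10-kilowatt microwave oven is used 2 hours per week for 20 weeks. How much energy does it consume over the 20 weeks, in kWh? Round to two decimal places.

44.00 kWh

Runtime = 2 h/week × 20 weeks = 40 h
Energy = 1.1 kW × 40 h = 44 kWh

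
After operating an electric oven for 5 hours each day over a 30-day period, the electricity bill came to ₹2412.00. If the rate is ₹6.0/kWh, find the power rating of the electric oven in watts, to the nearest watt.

2680 W

Energy = ₹2412.00 ÷ ₹6.0/kWh = 402 kWh
Runtime = 5 h/day × 30 days = 150 h
Power = 402 kWh ÷ 150 h = 2.68 kW = 2680 W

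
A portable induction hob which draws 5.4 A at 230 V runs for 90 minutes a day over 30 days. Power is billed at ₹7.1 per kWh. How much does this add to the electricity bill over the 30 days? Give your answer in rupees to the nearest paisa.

₹396.82

Power = 5.4 A × 230 V = 1242 W = 1.242 kW
Runtime = 90 min × 30 = 2700 min = 45 h
Energy = 1.242 kW × 45 h = 55.89 kWh
Cost = 55.89 kWh × ₹7.1/kWh = ₹396.82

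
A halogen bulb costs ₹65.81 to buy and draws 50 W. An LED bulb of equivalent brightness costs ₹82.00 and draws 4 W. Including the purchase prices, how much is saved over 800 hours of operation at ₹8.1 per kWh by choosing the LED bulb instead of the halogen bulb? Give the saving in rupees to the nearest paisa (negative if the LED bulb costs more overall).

₹281.89

halogen bulb: ₹65.81 + (50/1000) kW × 800 h × ₹8.1 = ₹65.81 + ₹324 = ₹389.81
LED bulb: ₹82.00 + (4/1000) kW × 800 h × ₹8.1 = ₹82.00 + ₹25.92 = ₹107.92
Saving = ₹389.81 − ₹107.92 = ₹281.89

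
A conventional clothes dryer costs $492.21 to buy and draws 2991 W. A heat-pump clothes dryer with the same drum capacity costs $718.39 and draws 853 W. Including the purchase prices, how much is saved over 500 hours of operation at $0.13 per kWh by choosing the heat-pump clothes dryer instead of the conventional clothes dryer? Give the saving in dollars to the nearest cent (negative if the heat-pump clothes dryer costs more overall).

conventional clothes dryer: $492.21 + (2991/1000) kW × 500 h × $0.13 = $492.21 + $194.415 = $686.625
heat-pump clothes dryer: $718.39 + (853/1000) kW × 500 h × $0.13 = $718.39 + $55.445 = $773.835
Saving = $686.625 − $773.835 = −$87.21

-$87.21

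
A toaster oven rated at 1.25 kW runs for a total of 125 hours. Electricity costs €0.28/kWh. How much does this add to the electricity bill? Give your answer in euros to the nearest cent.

Energy = 1.25 kW × 125 h = 156.25 kWh
Cost = 156.25 kWh × €0.28/kWh = €43.75

€43.75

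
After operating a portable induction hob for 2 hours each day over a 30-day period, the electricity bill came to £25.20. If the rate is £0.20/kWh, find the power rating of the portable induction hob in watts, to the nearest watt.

Energy = £25.20 ÷ £0.20/kWh = 126 kWh
Runtime = 2 h/day × 30 days = 60 h
Power = 126 kWh ÷ 60 h = 2.1 kW = 2100 W

2100 W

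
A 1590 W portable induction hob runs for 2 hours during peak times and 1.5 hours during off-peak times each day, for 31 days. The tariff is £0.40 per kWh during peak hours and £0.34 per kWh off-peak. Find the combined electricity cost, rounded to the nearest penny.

£64.57

Peak energy = 1.59 kW × 2 h × 31 = 98.58 kWh
Off-peak energy = 1.59 kW × 1.5 h × 31 = 73.935 kWh
Cost = 98.58 × £0.40 + 73.935 × £0.34 = £39.432 + £25.1379 = £64.57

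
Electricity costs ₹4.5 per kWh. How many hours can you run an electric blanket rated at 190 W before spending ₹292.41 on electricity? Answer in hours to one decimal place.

342.0 h

Energy available = ₹292.41 ÷ ₹4.5/kWh = 64.98 kWh
Hours = 64.98 kWh ÷ 0.19 kW = 342.0 h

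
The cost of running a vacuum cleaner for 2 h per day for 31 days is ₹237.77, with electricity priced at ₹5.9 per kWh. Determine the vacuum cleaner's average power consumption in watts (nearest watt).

Energy = ₹237.77 ÷ ₹5.9/kWh = 40.3 kWh
Runtime = 2 h/day × 31 days = 62 h
Power = 40.3 kWh ÷ 62 h = 0.65 kW = 650 W

650 W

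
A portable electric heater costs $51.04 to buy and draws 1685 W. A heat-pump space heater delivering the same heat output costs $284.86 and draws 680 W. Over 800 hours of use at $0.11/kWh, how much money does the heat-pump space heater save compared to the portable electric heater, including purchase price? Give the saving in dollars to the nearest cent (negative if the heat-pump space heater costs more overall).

-$145.38

portable electric heater: $51.04 + (1685/1000) kW × 800 h × $0.11 = $51.04 + $148.28 = $199.32
heat-pump space heater: $284.86 + (680/1000) kW × 800 h × $0.11 = $284.86 + $59.84 = $344.7
Saving = $199.32 − $344.7 = −$145.38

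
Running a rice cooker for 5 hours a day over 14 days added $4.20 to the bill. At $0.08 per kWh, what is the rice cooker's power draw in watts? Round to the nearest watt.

Energy = $4.20 ÷ $0.08/kWh = 52.5 kWh
Runtime = 5 h/day × 14 days = 70 h
Power = 52.5 kWh ÷ 70 h = 0.75 kW = 750 W

750 W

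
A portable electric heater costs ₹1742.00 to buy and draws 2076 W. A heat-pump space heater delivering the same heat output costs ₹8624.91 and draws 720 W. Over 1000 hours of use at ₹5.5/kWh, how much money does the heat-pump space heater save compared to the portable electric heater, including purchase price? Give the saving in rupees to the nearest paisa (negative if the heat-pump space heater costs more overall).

₹575.09

portable electric heater: ₹1742.00 + (2076/1000) kW × 1000 h × ₹5.5 = ₹1742.00 + ₹11418 = ₹13160
heat-pump space heater: ₹8624.91 + (720/1000) kW × 1000 h × ₹5.5 = ₹8624.91 + ₹3960 = ₹12584.91
Saving = ₹13160 − ₹12584.91 = ₹575.09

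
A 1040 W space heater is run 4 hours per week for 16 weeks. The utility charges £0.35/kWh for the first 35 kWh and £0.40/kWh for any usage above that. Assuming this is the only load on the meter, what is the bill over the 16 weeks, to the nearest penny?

£24.87

Runtime = 4 h/week × 16 weeks = 64 h
Energy = 1.04 kW × 64 h = 66.56 kWh
Tier 1 (0–35 kWh): 35 × £0.35 = £12.25
Above 35 kWh: 31.56 × £0.40 = £12.624
Bill = £24.87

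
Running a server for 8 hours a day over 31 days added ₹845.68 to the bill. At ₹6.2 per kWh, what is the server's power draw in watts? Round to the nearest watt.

550 W

Energy = ₹845.68 ÷ ₹6.2/kWh = 136.4 kWh
Runtime = 8 h/day × 31 days = 248 h
Power = 136.4 kWh ÷ 248 h = 0.55 kW = 550 W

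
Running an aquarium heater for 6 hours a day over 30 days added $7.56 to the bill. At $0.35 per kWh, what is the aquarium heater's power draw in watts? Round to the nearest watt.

Energy = $7.56 ÷ $0.35/kWh = 21.6 kWh
Runtime = 6 h/day × 30 days = 180 h
Power = 21.6 kWh ÷ 180 h = 0.12 kW = 120 W

120 W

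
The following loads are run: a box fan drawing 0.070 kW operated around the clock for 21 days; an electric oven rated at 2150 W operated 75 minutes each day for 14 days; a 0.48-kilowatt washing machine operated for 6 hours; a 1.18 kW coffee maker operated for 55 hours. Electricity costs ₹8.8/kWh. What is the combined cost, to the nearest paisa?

₹1238.03

box fan: Runtime = 24 h × 21 = 504 h
box fan: 0.07 kW × 504 h = 35.28 kWh
electric oven: Runtime = 75 min × 14 = 1050 min = 17.5 h
electric oven: 2.15 kW × 17.5 h = 37.625 kWh
washing machine: 0.48 kW × 6 h = 2.88 kWh
coffee maker: 1.18 kW × 55 h = 64.9 kWh
Total energy = 140.685 kWh
Cost = 140.685 × ₹8.8 = ₹1238.03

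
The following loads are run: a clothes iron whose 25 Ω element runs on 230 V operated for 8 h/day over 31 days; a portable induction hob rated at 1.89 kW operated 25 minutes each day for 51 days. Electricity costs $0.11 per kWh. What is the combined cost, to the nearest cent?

clothes iron: Power = V²/R = 230²/25 = 2116 W = 2.116 kW
clothes iron: Runtime = 8 h/day × 31 days = 248 h
clothes iron: 2.116 kW × 248 h = 524.768 kWh
portable induction hob: Runtime = 25 min × 51 = 1275 min = 21.25 h
portable induction hob: 1.89 kW × 21.25 h = 40.1625 kWh
Total energy = 564.9305 kWh
Cost = 564.9305 × $0.11 = $62.14

$62.14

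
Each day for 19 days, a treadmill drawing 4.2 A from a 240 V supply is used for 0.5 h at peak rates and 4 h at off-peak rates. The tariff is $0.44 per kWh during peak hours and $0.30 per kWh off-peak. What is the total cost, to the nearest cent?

Power = 4.2 A × 240 V = 1008 W = 1.008 kW
Peak energy = 1.008 kW × 0.5 h × 19 = 9.576 kWh
Off-peak energy = 1.008 kW × 4 h × 19 = 76.608 kWh
Cost = 9.576 × $0.44 + 76.608 × $0.30 = $4.21344 + $22.9824 = $27.20

$27.20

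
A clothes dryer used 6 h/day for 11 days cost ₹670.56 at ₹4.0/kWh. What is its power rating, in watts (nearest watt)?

2540 W

Energy = ₹670.56 ÷ ₹4.0/kWh = 167.64 kWh
Runtime = 6 h/day × 11 days = 66 h
Power = 167.64 kWh ÷ 66 h = 2.54 kW = 2540 W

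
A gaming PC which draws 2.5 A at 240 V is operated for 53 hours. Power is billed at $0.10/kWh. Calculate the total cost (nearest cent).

Power = 2.5 A × 240 V = 600 W = 0.6 kW
Energy = 0.6 kW × 53 h = 31.8 kWh
Cost = 31.8 kWh × $0.10/kWh = $3.18

$3.18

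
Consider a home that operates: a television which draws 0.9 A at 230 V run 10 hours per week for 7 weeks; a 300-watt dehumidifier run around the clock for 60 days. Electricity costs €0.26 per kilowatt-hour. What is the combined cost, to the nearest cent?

television: Power = 0.9 A × 230 V = 207 W = 0.207 kW
television: Runtime = 10 h/week × 7 weeks = 70 h
television: 0.207 kW × 70 h = 14.49 kWh
dehumidifier: Runtime = 24 h × 60 = 1440 h
dehumidifier: 0.3 kW × 1440 h = 432 kWh
Total energy = 446.49 kWh
Cost = 446.49 × €0.26 = €116.09

€116.09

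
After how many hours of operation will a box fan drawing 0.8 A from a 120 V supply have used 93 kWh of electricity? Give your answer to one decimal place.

968.8 h

Power = 0.8 A × 120 V = 96 W = 0.096 kW
Hours = 93 kWh ÷ 0.096 kW = 968.8 h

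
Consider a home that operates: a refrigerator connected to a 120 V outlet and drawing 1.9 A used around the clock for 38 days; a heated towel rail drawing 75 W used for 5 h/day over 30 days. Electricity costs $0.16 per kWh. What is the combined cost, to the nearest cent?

refrigerator: Power = 1.9 A × 120 V = 228 W = 0.228 kW
refrigerator: Runtime = 24 h × 38 = 912 h
refrigerator: 0.228 kW × 912 h = 207.936 kWh
heated towel rail: Runtime = 5 h/day × 30 days = 150 h
heated towel rail: 0.075 kW × 150 h = 11.25 kWh
Total energy = 219.186 kWh
Cost = 219.186 × $0.16 = $35.07

$35.07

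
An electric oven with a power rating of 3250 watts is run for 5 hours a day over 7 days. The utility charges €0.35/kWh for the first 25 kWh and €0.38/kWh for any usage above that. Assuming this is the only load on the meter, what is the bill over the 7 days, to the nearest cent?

€42.48

Runtime = 5 h/day × 7 days = 35 h
Energy = 3.25 kW × 35 h = 113.75 kWh
Tier 1 (0–25 kWh): 25 × €0.35 = €8.75
Above 25 kWh: 88.75 × €0.38 = €33.725
Bill = €42.48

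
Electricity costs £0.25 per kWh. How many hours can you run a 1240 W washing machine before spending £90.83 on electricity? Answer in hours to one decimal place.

Energy available = £90.83 ÷ £0.25/kWh = 363.32 kWh
Hours = 363.32 kWh ÷ 1.24 kW = 293.0 h

293.0 h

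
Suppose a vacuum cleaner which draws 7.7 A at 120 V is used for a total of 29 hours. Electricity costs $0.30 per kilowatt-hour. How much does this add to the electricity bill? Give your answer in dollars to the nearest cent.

Power = 7.7 A × 120 V = 924 W = 0.924 kW
Energy = 0.924 kW × 29 h = 26.796 kWh
Cost = 26.796 kWh × $0.30/kWh = $8.04

$8.04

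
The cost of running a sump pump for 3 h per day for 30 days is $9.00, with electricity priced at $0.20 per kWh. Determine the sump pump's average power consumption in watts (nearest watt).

Energy = $9.00 ÷ $0.20/kWh = 45 kWh
Runtime = 3 h/day × 30 days = 90 h
Power = 45 kWh ÷ 90 h = 0.5 kW = 500 W

500 W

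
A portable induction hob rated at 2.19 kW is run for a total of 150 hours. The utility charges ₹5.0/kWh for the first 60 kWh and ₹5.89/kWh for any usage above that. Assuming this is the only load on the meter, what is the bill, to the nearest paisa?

₹1881.47

Energy = 2.19 kW × 150 h = 328.5 kWh
Tier 1 (0–60 kWh): 60 × ₹5.0 = ₹300
Above 60 kWh: 268.5 × ₹5.89 = ₹1581.465
Bill = ₹1881.47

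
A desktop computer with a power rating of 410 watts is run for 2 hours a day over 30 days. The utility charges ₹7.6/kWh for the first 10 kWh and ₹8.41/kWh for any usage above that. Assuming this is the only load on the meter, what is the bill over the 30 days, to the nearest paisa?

₹198.79

Runtime = 2 h/day × 30 days = 60 h
Energy = 0.41 kW × 60 h = 24.6 kWh
Tier 1 (0–10 kWh): 10 × ₹7.6 = ₹76
Above 10 kWh: 14.6 × ₹8.41 = ₹122.786
Bill = ₹198.79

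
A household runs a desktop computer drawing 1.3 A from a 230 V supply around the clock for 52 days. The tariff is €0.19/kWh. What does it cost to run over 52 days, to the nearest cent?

Power = 1.3 A × 230 V = 299 W = 0.299 kW
Runtime = 24 h × 52 = 1248 h
Energy = 0.299 kW × 1248 h = 373.152 kWh
Cost = 373.152 kWh × €0.19/kWh = €70.90

€70.90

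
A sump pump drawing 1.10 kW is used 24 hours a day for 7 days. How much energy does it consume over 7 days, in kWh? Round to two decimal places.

184.80 kWh

Runtime = 24 h × 7 = 168 h
Energy = 1.1 kW × 168 h = 184.8 kWh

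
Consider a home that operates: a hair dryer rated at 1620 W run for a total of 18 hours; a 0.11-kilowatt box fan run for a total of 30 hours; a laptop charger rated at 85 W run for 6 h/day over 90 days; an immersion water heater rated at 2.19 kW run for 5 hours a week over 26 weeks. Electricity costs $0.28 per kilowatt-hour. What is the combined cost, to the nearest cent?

hair dryer: 1.62 kW × 18 h = 29.16 kWh
box fan: 0.11 kW × 30 h = 3.3 kWh
laptop charger: Runtime = 6 h/day × 90 days = 540 h
laptop charger: 0.085 kW × 540 h = 45.9 kWh
immersion water heater: Runtime = 5 h/week × 26 weeks = 130 h
immersion water heater: 2.19 kW × 130 h = 284.7 kWh
Total energy = 363.06 kWh
Cost = 363.06 × $0.28 = $101.66

$101.66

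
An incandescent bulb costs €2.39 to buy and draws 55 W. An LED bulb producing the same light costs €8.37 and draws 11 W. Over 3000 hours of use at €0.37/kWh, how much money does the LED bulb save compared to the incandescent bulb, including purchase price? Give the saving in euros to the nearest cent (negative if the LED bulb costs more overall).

€42.86

incandescent bulb: €2.39 + (55/1000) kW × 3000 h × €0.37 = €2.39 + €61.05 = €63.44
LED bulb: €8.37 + (11/1000) kW × 3000 h × €0.37 = €8.37 + €12.21 = €20.58
Saving = €63.44 − €20.58 = €42.86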